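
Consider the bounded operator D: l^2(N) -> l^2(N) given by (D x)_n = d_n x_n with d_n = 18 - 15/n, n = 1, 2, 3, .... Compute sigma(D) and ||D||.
sigma(D) = {18 - 15/n : n ≥ 1} ∪ {18}; ||D|| = 18

A bounded diagonal operator on l^2 with diagonal entries d_n has spectrum equal to the closure of {d_n : n ≥ 1}: every d_n is an eigenvalue (with eigenvector e_n), so {d_n} ⊂ sigma(D); the spectrum is closed, so its closure is too; and for lambda not in the closure, (D - lambda I) has bounded inverse (the diagonal entries 1/(d_n - lambda) are bounded). For our sequence d_n = 18 - 15/n, n = 1, 2, 3, ...:
  - {d_n} = {18 - 15/n : n ≥ 1}; the only limit point is 18
  - closure = {18 - 15/n : n ≥ 1} ∪ {18}
For the norm: a diagonal operator has ||D|| = sup_n |d_n|. Here d_n = 18 - 15/n increases monotonically from d_1 = 3 toward 18, with all terms in [3, 18); so sup_n |d_n| = 18 (the supremum is the limit, not attained). So ||D|| = 18.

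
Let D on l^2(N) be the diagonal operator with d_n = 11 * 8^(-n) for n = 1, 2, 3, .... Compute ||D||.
||D|| = 11/8 (attained at n = 1)

For D diagonal, ||D|| = sup_n |d_n|. The sequence d_n = 11 * 8^(-n) is positive and strictly decreasing (ratio 8^(-1) < 1), so the supremum is d_1 = 11/8. Hence ||D|| = 11/8.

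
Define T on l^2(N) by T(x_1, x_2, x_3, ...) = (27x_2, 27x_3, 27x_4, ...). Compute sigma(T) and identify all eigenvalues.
sigma(T) = closed disk {z in C : |z| ≤ 27}; sigma_p(T) = open disk {z in C : |z| < 27}

Note T = 27·V where V is the unit left shift (V x)_k = x_{k+1}; so sigma(T) = 27·sigma(V) and ||T|| = 27||V||. ||T x||^2 = 729sum_{k≥2} |x_k|^2 ≤ 729||x||^2, with equality on {x : x_1 = 0}, so ||T|| = 27. For any lambda with |lambda| < 27, set r = lambda/27 (|r| < 1); the vector x = (1, r, r^2, ...) is in l^2 and satisfies T x = 27(r, r^2, ...) = lambda x, so lambda is an eigenvalue. On the boundary |lambda| = 27 the geometric series diverges, so no l^2 eigenvector exists, but these lambda lie in the approximate point spectrum. Hence sigma(T) is the closed disk of radius 27 and sigma_p(T) is the open disk.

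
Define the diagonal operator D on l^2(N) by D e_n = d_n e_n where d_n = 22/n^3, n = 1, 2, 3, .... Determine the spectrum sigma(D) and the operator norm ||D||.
sigma(D) = {22/n^3 : n ≥ 1} ∪ {0}; ||D|| = 22

A bounded diagonal operator on l^2 with diagonal entries d_n has spectrum equal to the closure of {d_n : n ≥ 1}: every d_n is an eigenvalue (with eigenvector e_n), so {d_n} ⊂ sigma(D); the spectrum is closed, so its closure is too; and for lambda not in the closure, (D - lambda I) has bounded inverse (the diagonal entries 1/(d_n - lambda) are bounded). For our sequence d_n = 22/n^3, n = 1, 2, 3, ...:
  - {d_n} = {22/n^3 : n ≥ 1}; the only limit point is 0
  - closure = {22/n^3 : n ≥ 1} ∪ {0}
For the norm: a diagonal operator has ||D|| = sup_n |d_n|. Here d_n = 22/n^3 is positive and decreasing, so sup_n |d_n| = d_1 = 22. So ||D|| = 22.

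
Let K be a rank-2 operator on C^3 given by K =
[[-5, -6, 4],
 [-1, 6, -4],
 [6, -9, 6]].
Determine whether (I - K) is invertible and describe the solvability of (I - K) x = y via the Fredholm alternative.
(I - K) is invertible (det(I - K) = -96 ≠ 0), so for every y in C^3 the equation (I - K) x = y has a unique solution.

K has rank 2 and factors as K = U V^T = u1 v1^T + u2 v2^T with u1 = (-2, 2, -3), v1 = (-2, 3, -2), u2 = (-3, 1, 0), v2 = (3, 0, 0) (multiplying out reproduces the displayed K). The nonzero eigenvalues of U V^T coincide with those of the 2 x 2 matrix G = V^T U = [[v1·u1, v1·u2], [v2·u1, v2·u2]] = [[16, 9], [-6, -9]], and by the Sylvester determinant identity det(I_3 - U V^T) = det(I_2 - V^T U) = det([[-15, -9], [6, 10]]) = (-15)(10) - (-9)(6) = -96. (Direct check: I - K =
[[6, 6, -4],
 [1, -5, 4],
 [-6, 9, -5]]
has determinant -96.) The finite-dimensional Fredholm alternative says: either (I - K) is invertible, or ker(I - K) ≠ {0} and then range(I - K) = ker((I - K)^*)^⊥, with dim ker(I - K) = dim ker((I - K)^*). Since det(I - K) ≠ 0, 1 is not an eigenvalue of K and ker(I - K) = {0}, so we are in the first case: for every y there is a unique x = (I - K)^(-1) y. (Explicitly, by the Woodbury identity, (I - U V^T)^(-1) = I + U (I_2 - G)^(-1) V^T.)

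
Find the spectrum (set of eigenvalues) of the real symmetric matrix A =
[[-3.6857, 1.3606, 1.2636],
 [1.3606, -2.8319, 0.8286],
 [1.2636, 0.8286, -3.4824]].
sigma(A) ≈ {-5, -4, -1}

A is real symmetric, so its spectrum consists of real eigenvalues. Expanding the characteristic polynomial of the displayed matrix gives
  det(λ I - A) = p(λ) = λ^3 + (10)λ^2 + (29)λ + (20).
Solving p(λ) = 0 yields eigenvalues ≈ -5, -4, -1. (A is shown rounded to 4 decimals, so these recover the underlying integer eigenvalues to within that precision.)
Verification: the trace of A = -10 equals the sum of eigenvalues -10, and det(A) ≈ -19.9996 matches the eigenvalue product -20.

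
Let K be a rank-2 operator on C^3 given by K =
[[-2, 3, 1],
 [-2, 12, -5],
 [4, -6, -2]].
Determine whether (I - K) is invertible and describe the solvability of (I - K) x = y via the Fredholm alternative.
(I - K) is invertible (det(I - K) = -79 ≠ 0), so for every y in C^3 the equation (I - K) x = y has a unique solution.

K has rank 2 and factors as K = U V^T = u1 v1^T + u2 v2^T with u1 = (-1, -1, 2), v1 = (2, -3, -1), u2 = (0, -3, 0), v2 = (0, -3, 2) (multiplying out reproduces the displayed K). The nonzero eigenvalues of U V^T coincide with those of the 2 x 2 matrix G = V^T U = [[v1·u1, v1·u2], [v2·u1, v2·u2]] = [[-1, 9], [7, 9]], and by the Sylvester determinant identity det(I_3 - U V^T) = det(I_2 - V^T U) = det([[2, -9], [-7, -8]]) = (2)(-8) - (-9)(-7) = -79. (Direct check: I - K =
[[3, -3, -1],
 [2, -11, 5],
 [-4, 6, 3]]
has determinant -79.) The finite-dimensional Fredholm alternative says: either (I - K) is invertible, or ker(I - K) ≠ {0} and then range(I - K) = ker((I - K)^*)^⊥, with dim ker(I - K) = dim ker((I - K)^*). Since det(I - K) ≠ 0, 1 is not an eigenvalue of K and ker(I - K) = {0}, so we are in the first case: for every y there is a unique x = (I - K)^(-1) y. (Explicitly, by the Woodbury identity, (I - U V^T)^(-1) = I + U (I_2 - G)^(-1) V^T.)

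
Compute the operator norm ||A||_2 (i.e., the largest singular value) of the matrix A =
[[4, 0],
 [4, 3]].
||A||_2 = sqrt((41 + sqrt(1105))/2) ≈ 6.0927 (= sqrt(largest eigenvalue of A^T A))

||A||_2 = sigma_max(A) = sqrt(lambda_max(A^T A)). Form the symmetric matrix M = A^T A =
[[32, 12],
 [12, 9]].
Its characteristic polynomial (trace, determinant of M give the coefficients) is
  p(λ) = det(λ I - M) = λ^2 - 41λ + 144.
For λ^2 - 41λ + 144 the discriminant is 1105. It is nonnegative but not a perfect square, so the roots are real and irrational: λ = (41 ± sqrt(1105))/2 ≈ 37.1208, 3.8792.
So the eigenvalues of A^T A are ≈ 3.8792, 37.1208 (all ≥ 0, as they must be for A^T A). The largest is λ_max = (41 + sqrt(1105))/2 ≈ 37.1208, hence ||A||_2 = sqrt(λ_max) = sqrt((41 + sqrt(1105))/2) ≈ 6.0927.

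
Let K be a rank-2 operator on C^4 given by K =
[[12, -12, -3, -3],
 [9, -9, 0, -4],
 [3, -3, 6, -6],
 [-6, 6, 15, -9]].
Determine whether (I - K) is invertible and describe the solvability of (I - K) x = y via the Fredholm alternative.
(I - K) is invertible (det(I - K) = 43 ≠ 0), so for every y in C^4 the equation (I - K) x = y has a unique solution.

K has rank 2 and factors as K = U V^T = u1 v1^T + u2 v2^T with u1 = (-3, -2, 0, 3), v1 = (-3, 3, 3, -1), u2 = (-3, -3, -3, -3), v2 = (-1, 1, -2, 2) (multiplying out reproduces the displayed K). The nonzero eigenvalues of U V^T coincide with those of the 2 x 2 matrix G = V^T U = [[v1·u1, v1·u2], [v2·u1, v2·u2]] = [[0, -6], [7, 0]], and by the Sylvester determinant identity det(I_4 - U V^T) = det(I_2 - V^T U) = det([[1, 6], [-7, 1]]) = (1)(1) - (6)(-7) = 43. (Direct check: I - K =
[[-11, 12, 3, 3],
 [-9, 10, 0, 4],
 [-3, 3, -5, 6],
 [6, -6, -15, 10]]
has determinant 43.) The finite-dimensional Fredholm alternative says: either (I - K) is invertible, or ker(I - K) ≠ {0} and then range(I - K) = ker((I - K)^*)^⊥, with dim ker(I - K) = dim ker((I - K)^*). Since det(I - K) ≠ 0, 1 is not an eigenvalue of K and ker(I - K) = {0}, so we are in the first case: for every y there is a unique x = (I - K)^(-1) y. (Explicitly, by the Woodbury identity, (I - U V^T)^(-1) = I + U (I_2 - G)^(-1) V^T.)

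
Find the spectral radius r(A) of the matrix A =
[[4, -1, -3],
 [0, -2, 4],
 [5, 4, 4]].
r(A) ≈ 6.1243

The eigenvalues of A are the roots of its characteristic polynomial. With M = A (coefficients from the trace, the sum of principal 2x2 minors, and det A):
  p(λ) = det(λ I - M) = λ^3 - 6λ^2 - λ + 146.
No integer candidate from the rational root theorem (±divisors of 146) is a root, so the roots are irrational. The cubic discriminant is Δ = -433580 < 0, so there is one real root and a complex-conjugate pair. p(-4) = -10 and p(-3) = 68 have opposite signs, so a root lies in (-4, -3); Newton's method refines it to λ ≈ -3.8926. Dividing out (λ - (-3.8926)) leaves approximately λ^2 - 9.8926λ + 37.5074. For λ^2 - 9.8926λ + 37.5074 the discriminant is -52.1669. It is negative, so the remaining roots are the complex-conjugate pair λ ≈ 4.9463 ± 3.6113i. Their product equals the constant term, so |λ|^2 ≈ 37.5074 and |λ| ≈ 6.1243.
Thus the eigenvalues (to 4 decimals) are -3.8926 (modulus 3.8926); 4.9463 ± 3.6113i (modulus 6.1243). The spectral radius is the largest modulus: r(A) ≈ 6.1243. (Cross-check: r(A) ≤ ||A||_2 ≈ 7.6665; equality holds whenever A is normal, though it can also hold for some non-normal A.)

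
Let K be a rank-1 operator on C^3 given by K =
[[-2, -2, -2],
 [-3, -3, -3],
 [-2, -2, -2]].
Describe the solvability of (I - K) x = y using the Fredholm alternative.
(I - K) is invertible (det(I - K) = 8 ≠ 0), so for every y in C^3 the equation (I - K) x = y has a unique solution.

K has rank 1, so it is an outer product K = u v^T: every row of K is a multiple of one row vector. Reading off the entries, u = (2, 3, 2) and v = (-1, -1, -1) (row i of K equals u_i·v^T). A rank-one matrix u v^T satisfies K u = u (v·u) and kills the (2)-dimensional subspace v^⊥, so its characteristic polynomial is lambda^2 (lambda - v·u) with v·u = tr K = -7. Hence the eigenvalues of I - K are 1 (multiplicity 2) and 1 - (-7) = 8, so det(I - K) = 8. (Direct check: I - K =
[[3, 2, 2],
 [3, 4, 3],
 [2, 2, 3]]
has determinant 8.) The finite-dimensional Fredholm alternative says: either (I - K) is invertible, or ker(I - K) ≠ {0} and then range(I - K) = ker((I - K)^*)^⊥, with dim ker(I - K) = dim ker((I - K)^*). Since det(I - K) ≠ 0, 1 is not an eigenvalue of K and ker(I - K) = {0}, so we are in the first case: for every y there is a unique x = (I - K)^(-1) y. Explicitly, by the Sherman–Morrison formula, (I - u v^T)^(-1) = I + u v^T/(1 - v·u), i.e. (I - K)^(-1) = I + K/(8).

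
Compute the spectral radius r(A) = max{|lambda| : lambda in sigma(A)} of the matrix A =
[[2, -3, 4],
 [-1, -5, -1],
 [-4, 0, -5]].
r(A) ≈ 5.6635

The eigenvalues of A are the roots of its characteristic polynomial. With M = A (coefficients from the trace, the sum of principal 2x2 minors, and det A):
  p(λ) = det(λ I - M) = λ^3 + 8λ^2 + 18λ + 27.
No integer candidate from the rational root theorem (±divisors of 27) is a root, so the roots are irrational. The cubic discriminant is Δ = -7587 < 0, so there is one real root and a complex-conjugate pair. p(-6) = -9 and p(-5) = 12 have opposite signs, so a root lies in (-6, -5); Newton's method refines it to λ ≈ -5.6635. Dividing out (λ - (-5.6635)) leaves approximately λ^2 + 2.3365λ + 4.7673. For λ^2 + 2.3365λ + 4.7673 the discriminant is -13.6103. It is negative, so the remaining roots are the complex-conjugate pair λ ≈ -1.1682 ± 1.8446i. Their product equals the constant term, so |λ|^2 ≈ 4.7673 and |λ| ≈ 2.1834.
Thus the eigenvalues (to 4 decimals) are -5.6635 (modulus 5.6635); -1.1682 ± 1.8446i (modulus 2.1834). The spectral radius is the largest modulus: r(A) ≈ 5.6635. (Cross-check: r(A) ≤ ||A||_2 ≈ 7.9805; equality holds whenever A is normal, though it can also hold for some non-normal A.)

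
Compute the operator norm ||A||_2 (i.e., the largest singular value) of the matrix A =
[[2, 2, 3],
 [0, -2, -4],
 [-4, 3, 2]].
||A||_2 ≈ 6.7466 (= sqrt(largest eigenvalue of A^T A))

||A||_2 = sigma_max(A) = sqrt(lambda_max(A^T A)). Form the symmetric matrix M = A^T A =
[[20, -8, -2],
 [-8, 17, 20],
 [-2, 20, 29]].
Its characteristic polynomial (trace, sum of principal 2x2 minors, determinant of M give the coefficients) is
  p(λ) = det(λ I - M) = λ^3 - 66λ^2 + 945λ - 576.
No integer candidate from the rational root theorem (±divisors of 576) is a root, so the roots are irrational. The cubic discriminant is Δ = 489685824 > 0, so there are three distinct real roots. p(0) = -576 and p(1) = 304 have opposite signs, so a root lies in (0, 1); Newton's method refines it to λ ≈ 0.6376. p(19) = 412 and p(20) = -76 have opposite signs, so a root lies in (19, 20); Newton's method refines it to λ ≈ 19.8462. p(45) = -576 and p(46) = 574 have opposite signs, so a root lies in (45, 46); Newton's method refines it to λ ≈ 45.5162. Check (Vieta): the three roots sum to 66, matching tr M = 66.
So the eigenvalues of A^T A are ≈ 0.6376, 19.8462, 45.5162 (all ≥ 0, as they must be for A^T A). The largest is λ_max ≈ 45.5162, hence ||A||_2 = sqrt(λ_max) ≈ 6.7466.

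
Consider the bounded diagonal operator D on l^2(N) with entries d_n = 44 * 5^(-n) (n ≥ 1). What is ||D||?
||D|| = 44/5 (attained at n = 1)

For D diagonal, ||D|| = sup_n |d_n|. The sequence d_n = 44 * 5^(-n) is positive and strictly decreasing (ratio 5^(-1) < 1), so the supremum is d_1 = 44/5. Hence ||D|| = 44/5.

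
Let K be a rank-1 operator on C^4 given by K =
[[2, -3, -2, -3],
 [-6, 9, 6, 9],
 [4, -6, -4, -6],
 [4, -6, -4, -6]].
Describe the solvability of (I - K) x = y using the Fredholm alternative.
(I - K) is singular (det(I - K) = 0, i.e. 1 ∈ sigma(K)). (I - K) x = y is solvable iff y ⊥ ker((I - K)^*) = span{(2, -3, -2, -3)}, i.e. iff 2y_1 - 3y_2 - 2y_3 - 3y_4 = 0. When solvable, the solutions are x = y + c·(1, -3, 2, 2), c arbitrary (ker(I - K) = span{(1, -3, 2, 2)}, dimension 1).

K has rank 1, so it is an outer product K = u v^T: every row of K is a multiple of one row vector. Reading off the entries, u = (1, -3, 2, 2) and v = (2, -3, -2, -3) (row i of K equals u_i·v^T). A rank-one matrix u v^T satisfies K u = u (v·u) and kills the (3)-dimensional subspace v^⊥, so its characteristic polynomial is lambda^3 (lambda - v·u) with v·u = tr K = 1. Hence the eigenvalues of I - K are 1 (multiplicity 3) and 1 - (1) = 0, so det(I - K) = 0. (Direct check: I - K =
[[-1, 3, 2, 3],
 [6, -8, -6, -9],
 [-4, 6, 5, 6],
 [-4, 6, 4, 7]]
has determinant 0.) So 1 is an eigenvalue of K and (I - K) is not invertible. The finite-dimensional Fredholm alternative says: either (I - K) is invertible, or ker(I - K) ≠ {0} and then range(I - K) = ker((I - K)^*)^⊥, with dim ker(I - K) = dim ker((I - K)^*). We are in the second case, so we need both kernels. Kernel of I - K: (I - K) u = u - u (v·u) = u - u = 0, so ker(I - K) = span{u} = span{(1, -3, 2, 2)} (it is exactly 1-dimensional because rank(I - K) = 3). Kernel of the adjoint: K is real, so (I - K)^* = I - K^T = I - v u^T, and (I - v u^T) v = v - v (u·v) = 0; hence ker((I - K)^*) = span{v} = span{(2, -3, -2, -3)}. Therefore (I - K) x = y is solvable iff <y, v> = 0, i.e. iff 2y_1 - 3y_2 - 2y_3 - 3y_4 = 0. When this holds, K y = u (v·y) = 0, so (I - K) y = y and x = y is a particular solution; the full solution set is the line x = y + c·u = y + c·(1, -3, 2, 2), c ∈ C.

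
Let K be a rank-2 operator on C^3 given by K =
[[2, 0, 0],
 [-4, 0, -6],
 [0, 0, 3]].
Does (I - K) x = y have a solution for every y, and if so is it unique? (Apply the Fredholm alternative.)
(I - K) is invertible (det(I - K) = 2 ≠ 0), so for every y in C^3 the equation (I - K) x = y has a unique solution.

K has rank 2 and factors as K = U V^T = u1 v1^T + u2 v2^T with u1 = (0, -2, 1), v1 = (1, 0, 3), u2 = (2, -2, -1), v2 = (1, 0, 0) (multiplying out reproduces the displayed K). The nonzero eigenvalues of U V^T coincide with those of the 2 x 2 matrix G = V^T U = [[v1·u1, v1·u2], [v2·u1, v2·u2]] = [[3, -1], [0, 2]], and by the Sylvester determinant identity det(I_3 - U V^T) = det(I_2 - V^T U) = det([[-2, 1], [0, -1]]) = (-2)(-1) - (1)(0) = 2. (Direct check: I - K =
[[-1, 0, 0],
 [4, 1, 6],
 [0, 0, -2]]
has determinant 2.) The finite-dimensional Fredholm alternative says: either (I - K) is invertible, or ker(I - K) ≠ {0} and then range(I - K) = ker((I - K)^*)^⊥, with dim ker(I - K) = dim ker((I - K)^*). Since det(I - K) ≠ 0, 1 is not an eigenvalue of K and ker(I - K) = {0}, so we are in the first case: for every y there is a unique x = (I - K)^(-1) y. (Explicitly, by the Woodbury identity, (I - U V^T)^(-1) = I + U (I_2 - G)^(-1) V^T.)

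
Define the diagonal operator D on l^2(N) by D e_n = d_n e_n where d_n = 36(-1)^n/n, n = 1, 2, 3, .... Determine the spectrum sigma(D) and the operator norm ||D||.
sigma(D) = {36(-1)^n/n : n ≥ 1} ∪ {0}; ||D|| = 36

A bounded diagonal operator on l^2 with diagonal entries d_n has spectrum equal to the closure of {d_n : n ≥ 1}: every d_n is an eigenvalue (with eigenvector e_n), so {d_n} ⊂ sigma(D); the spectrum is closed, so its closure is too; and for lambda not in the closure, (D - lambda I) has bounded inverse (the diagonal entries 1/(d_n - lambda) are bounded). For our sequence d_n = 36(-1)^n/n, n = 1, 2, 3, ...:
  - {d_n} = {36(-1)^n/n : n ≥ 1}; the only limit point is 0
  - closure = {36(-1)^n/n : n ≥ 1} ∪ {0}
For the norm: a diagonal operator has ||D|| = sup_n |d_n|. Here |d_n| = 36/n is decreasing, so sup_n |d_n| = |d_1| = 36. So ||D|| = 36.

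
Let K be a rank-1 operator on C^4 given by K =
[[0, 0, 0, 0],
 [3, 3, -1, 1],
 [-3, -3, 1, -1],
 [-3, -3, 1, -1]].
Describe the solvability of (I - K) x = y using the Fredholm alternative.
(I - K) is invertible (det(I - K) = -2 ≠ 0), so for every y in C^4 the equation (I - K) x = y has a unique solution.

K has rank 1, so it is an outer product K = u v^T: every row of K is a multiple of one row vector. Reading off the entries, u = (0, 1, -1, -1) and v = (3, 3, -1, 1) (row i of K equals u_i·v^T). A rank-one matrix u v^T satisfies K u = u (v·u) and kills the (3)-dimensional subspace v^⊥, so its characteristic polynomial is lambda^3 (lambda - v·u) with v·u = tr K = 3. Hence the eigenvalues of I - K are 1 (multiplicity 3) and 1 - (3) = -2, so det(I - K) = -2. (Direct check: I - K =
[[1, 0, 0, 0],
 [-3, -2, 1, -1],
 [3, 3, 0, 1],
 [3, 3, -1, 2]]
has determinant -2.) The finite-dimensional Fredholm alternative says: either (I - K) is invertible, or ker(I - K) ≠ {0} and then range(I - K) = ker((I - K)^*)^⊥, with dim ker(I - K) = dim ker((I - K)^*). Since det(I - K) ≠ 0, 1 is not an eigenvalue of K and ker(I - K) = {0}, so we are in the first case: for every y there is a unique x = (I - K)^(-1) y. Explicitly, by the Sherman–Morrison formula, (I - u v^T)^(-1) = I + u v^T/(1 - v·u), i.e. (I - K)^(-1) = I + K/(-2).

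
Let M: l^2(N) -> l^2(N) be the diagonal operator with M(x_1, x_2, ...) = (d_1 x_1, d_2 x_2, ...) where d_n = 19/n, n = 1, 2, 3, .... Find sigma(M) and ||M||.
sigma(M) = {19/n : n ≥ 1} ∪ {0}; ||M|| = 19

A bounded diagonal operator on l^2 with diagonal entries d_n has spectrum equal to the closure of {d_n : n ≥ 1}: every d_n is an eigenvalue (with eigenvector e_n), so {d_n} ⊂ sigma(M); the spectrum is closed, so its closure is too; and for lambda not in the closure, (M - lambda I) has bounded inverse (the diagonal entries 1/(d_n - lambda) are bounded). For our sequence d_n = 19/n, n = 1, 2, 3, ...:
  - {d_n} = {19/n : n ≥ 1}; the only limit point is 0
  - closure = {19/n : n ≥ 1} ∪ {0}
For the norm: a diagonal operator has ||M|| = sup_n |d_n|. Here d_n = 19/n is positive and decreasing, so sup_n |d_n| = d_1 = 19. So ||M|| = 19.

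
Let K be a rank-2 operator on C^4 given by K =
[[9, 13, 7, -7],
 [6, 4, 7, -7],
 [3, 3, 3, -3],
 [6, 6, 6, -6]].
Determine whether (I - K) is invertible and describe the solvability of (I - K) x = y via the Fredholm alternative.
(I - K) is invertible (det(I - K) = -48 ≠ 0), so for every y in C^4 the equation (I - K) x = y has a unique solution.

K has rank 2 and factors as K = U V^T = u1 v1^T + u2 v2^T with u1 = (2, -1, 0, 0), v1 = (0, 2, -1, 1), u2 = (3, 2, 1, 2), v2 = (3, 3, 3, -3) (multiplying out reproduces the displayed K). The nonzero eigenvalues of U V^T coincide with those of the 2 x 2 matrix G = V^T U = [[v1·u1, v1·u2], [v2·u1, v2·u2]] = [[-2, 5], [3, 12]], and by the Sylvester determinant identity det(I_4 - U V^T) = det(I_2 - V^T U) = det([[3, -5], [-3, -11]]) = (3)(-11) - (-5)(-3) = -48. (Direct check: I - K =
[[-8, -13, -7, 7],
 [-6, -3, -7, 7],
 [-3, -3, -2, 3],
 [-6, -6, -6, 7]]
has determinant -48.) The finite-dimensional Fredholm alternative says: either (I - K) is invertible, or ker(I - K) ≠ {0} and then range(I - K) = ker((I - K)^*)^⊥, with dim ker(I - K) = dim ker((I - K)^*). Since det(I - K) ≠ 0, 1 is not an eigenvalue of K and ker(I - K) = {0}, so we are in the first case: for every y there is a unique x = (I - K)^(-1) y. (Explicitly, by the Woodbury identity, (I - U V^T)^(-1) = I + U (I_2 - G)^(-1) V^T.)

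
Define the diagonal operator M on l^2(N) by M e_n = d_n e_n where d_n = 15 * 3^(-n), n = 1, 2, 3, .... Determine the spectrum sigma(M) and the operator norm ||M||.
sigma(M) = {15 * 3^(-n) : n ≥ 1} ∪ {0}; ||M|| = 5

A bounded diagonal operator on l^2 with diagonal entries d_n has spectrum equal to the closure of {d_n : n ≥ 1}: every d_n is an eigenvalue (with eigenvector e_n), so {d_n} ⊂ sigma(M); the spectrum is closed, so its closure is too; and for lambda not in the closure, (M - lambda I) has bounded inverse (the diagonal entries 1/(d_n - lambda) are bounded). For our sequence d_n = 15 * 3^(-n), n = 1, 2, 3, ...:
  - {d_n} = {15 * 3^(-n) : n ≥ 1}; the only limit point is 0
  - closure = {15 * 3^(-n) : n ≥ 1} ∪ {0}
For the norm: a diagonal operator has ||M|| = sup_n |d_n|. Here d_n = 15 * 3^(-n) is positive and decreasing, so sup_n |d_n| = d_1 = 15/3 = 5. So ||M|| = 5.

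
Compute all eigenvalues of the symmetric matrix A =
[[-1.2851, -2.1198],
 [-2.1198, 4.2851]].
sigma(A) ≈ {-2, 5}

A is real symmetric, so its spectrum consists of real eigenvalues. Expanding the characteristic polynomial of the displayed matrix gives
  det(λ I - A) = p(λ) = λ^2 + (-3)λ + (-10).
Solving p(λ) = 0 yields eigenvalues ≈ -2, 5. (A is shown rounded to 4 decimals, so these recover the underlying integer eigenvalues to within that precision.)
Verification: the trace of A = 3 equals the sum of eigenvalues 3, and det(A) ≈ -10.0003 matches the eigenvalue product -10.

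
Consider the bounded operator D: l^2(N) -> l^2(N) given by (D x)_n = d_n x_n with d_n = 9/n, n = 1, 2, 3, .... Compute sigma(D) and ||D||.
sigma(D) = {9/n : n ≥ 1} ∪ {0}; ||D|| = 9

A bounded diagonal operator on l^2 with diagonal entries d_n has spectrum equal to the closure of {d_n : n ≥ 1}: every d_n is an eigenvalue (with eigenvector e_n), so {d_n} ⊂ sigma(D); the spectrum is closed, so its closure is too; and for lambda not in the closure, (D - lambda I) has bounded inverse (the diagonal entries 1/(d_n - lambda) are bounded). For our sequence d_n = 9/n, n = 1, 2, 3, ...:
  - {d_n} = {9/n : n ≥ 1}; the only limit point is 0
  - closure = {9/n : n ≥ 1} ∪ {0}
For the norm: a diagonal operator has ||D|| = sup_n |d_n|. Here d_n = 9/n is positive and decreasing, so sup_n |d_n| = d_1 = 9. So ||D|| = 9.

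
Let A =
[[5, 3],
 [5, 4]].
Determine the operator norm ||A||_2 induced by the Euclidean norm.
||A||_2 = sqrt((75 + sqrt(5525))/2) ≈ 8.6409 (= sqrt(largest eigenvalue of A^T A))

||A||_2 = sigma_max(A) = sqrt(lambda_max(A^T A)). Form the symmetric matrix M = A^T A =
[[50, 35],
 [35, 25]].
Its characteristic polynomial (trace, determinant of M give the coefficients) is
  p(λ) = det(λ I - M) = λ^2 - 75λ + 25.
For λ^2 - 75λ + 25 the discriminant is 5525. It is nonnegative but not a perfect square, so the roots are real and irrational: λ = (75 ± sqrt(5525))/2 ≈ 74.6652, 0.3348.
So the eigenvalues of A^T A are ≈ 0.3348, 74.6652 (all ≥ 0, as they must be for A^T A). The largest is λ_max = (75 + sqrt(5525))/2 ≈ 74.6652, hence ||A||_2 = sqrt(λ_max) = sqrt((75 + sqrt(5525))/2) ≈ 8.6409.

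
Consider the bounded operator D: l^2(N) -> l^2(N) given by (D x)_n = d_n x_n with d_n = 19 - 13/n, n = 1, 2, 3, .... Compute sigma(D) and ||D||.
sigma(D) = {19 - 13/n : n ≥ 1} ∪ {19}; ||D|| = 19

A bounded diagonal operator on l^2 with diagonal entries d_n has spectrum equal to the closure of {d_n : n ≥ 1}: every d_n is an eigenvalue (with eigenvector e_n), so {d_n} ⊂ sigma(D); the spectrum is closed, so its closure is too; and for lambda not in the closure, (D - lambda I) has bounded inverse (the diagonal entries 1/(d_n - lambda) are bounded). For our sequence d_n = 19 - 13/n, n = 1, 2, 3, ...:
  - {d_n} = {19 - 13/n : n ≥ 1}; the only limit point is 19
  - closure = {19 - 13/n : n ≥ 1} ∪ {19}
For the norm: a diagonal operator has ||D|| = sup_n |d_n|. Here d_n = 19 - 13/n increases monotonically from d_1 = 6 toward 19, with all terms in [6, 19); so sup_n |d_n| = 19 (the supremum is the limit, not attained). So ||D|| = 19.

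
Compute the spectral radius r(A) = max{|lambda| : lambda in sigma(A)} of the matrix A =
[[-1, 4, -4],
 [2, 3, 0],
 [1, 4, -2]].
r(A) ≈ 3.404

The eigenvalues of A are the roots of its characteristic polynomial. With M = A (coefficients from the trace, the sum of principal 2x2 minors, and det A):
  p(λ) = det(λ I - M) = λ^3 - 11λ - 2.
No integer candidate from the rational root theorem (±divisors of 2) is a root, so the roots are irrational. The cubic discriminant is Δ = 5216 > 0, so there are three distinct real roots. p(-4) = -22 and p(-3) = 4 have opposite signs, so a root lies in (-4, -3); Newton's method refines it to λ ≈ -3.2217. p(-1) = 8 and p(0) = -2 have opposite signs, so a root lies in (-1, 0); Newton's method refines it to λ ≈ -0.1824. p(3) = -8 and p(4) = 18 have opposite signs, so a root lies in (3, 4); Newton's method refines it to λ ≈ 3.404. Check (Vieta): the three roots sum to 0, matching tr M = 0.
Thus the eigenvalues (to 4 decimals) are -3.2217 (modulus 3.2217); -0.1824 (modulus 0.1824); 3.404 (modulus 3.404). The spectral radius is the largest modulus: r(A) ≈ 3.404. (Cross-check: r(A) ≤ ||A||_2 ≈ 7.5499; equality holds whenever A is normal, though it can also hold for some non-normal A.)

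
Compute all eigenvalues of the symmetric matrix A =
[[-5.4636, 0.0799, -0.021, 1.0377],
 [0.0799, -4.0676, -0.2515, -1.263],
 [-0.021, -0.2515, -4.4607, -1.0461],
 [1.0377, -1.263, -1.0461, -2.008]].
sigma(A) ≈ {-6, -5, -4, -1}

A is real symmetric, so its spectrum consists of real eigenvalues. Expanding the characteristic polynomial of the displayed matrix gives
  det(λ I - A) = p(λ) = λ^4 + (16)λ^3 + (88.9989)λ^2 + (193.9969)λ + (119.9989).
Solving p(λ) = 0 yields eigenvalues ≈ -6, -5, -4, -1. (A is shown rounded to 4 decimals, so these recover the underlying integer eigenvalues to within that precision.)
Verification: the trace of A = -16 equals the sum of eigenvalues -16, and det(A) ≈ 119.9989 matches the eigenvalue product 120.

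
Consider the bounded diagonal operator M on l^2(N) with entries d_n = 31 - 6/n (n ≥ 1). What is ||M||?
||M|| = 31

For a diagonal operator on l^2 with entries d_n, ||M|| = sup_n |d_n|. Here d_1 = 25, d_2 = 28, ..., and d_n = 31 - 6/n increases monotonically toward 31. All terms lie in [25, 31), so |d_n| = d_n and the supremum is the limit 31, which is not attained by any individual d_n. Hence ||M|| = 31.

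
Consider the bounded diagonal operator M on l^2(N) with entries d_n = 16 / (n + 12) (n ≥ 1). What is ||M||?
||M|| = 16/13 (attained at n = 1)

For M diagonal, ||M|| = sup_n |d_n| = sup_n 16/(n + 12). This is positive and strictly decreasing in n, so the supremum is attained at n = 1: d_1 = 16/(1 + 12) = 16/13. Hence ||M|| = 16/13.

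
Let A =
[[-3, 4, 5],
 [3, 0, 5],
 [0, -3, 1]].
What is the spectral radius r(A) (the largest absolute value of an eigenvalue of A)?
r(A) ≈ 5.443

The eigenvalues of A are the roots of its characteristic polynomial. With M = A (coefficients from the trace, the sum of principal 2x2 minors, and det A):
  p(λ) = det(λ I - M) = λ^3 + 2λ^2 + 102.
No integer candidate from the rational root theorem (±divisors of 102) is a root, so the roots are irrational. The cubic discriminant is Δ = -284172 < 0, so there is one real root and a complex-conjugate pair. p(-6) = -42 and p(-5) = 27 have opposite signs, so a root lies in (-6, -5); Newton's method refines it to λ ≈ -5.443. Dividing out (λ - (-5.443)) leaves approximately λ^2 - 3.443λ + 18.7398. For λ^2 - 3.443λ + 18.7398 the discriminant is -63.1054. It is negative, so the remaining roots are the complex-conjugate pair λ ≈ 1.7215 ± 3.9719i. Their product equals the constant term, so |λ|^2 ≈ 18.7398 and |λ| ≈ 4.329.
Thus the eigenvalues (to 4 decimals) are -5.443 (modulus 5.443); 1.7215 ± 3.9719i (modulus 4.329). The spectral radius is the largest modulus: r(A) ≈ 5.443. (Cross-check: r(A) ≤ ||A||_2 ≈ 7.7535; equality holds whenever A is normal, though it can also hold for some non-normal A.)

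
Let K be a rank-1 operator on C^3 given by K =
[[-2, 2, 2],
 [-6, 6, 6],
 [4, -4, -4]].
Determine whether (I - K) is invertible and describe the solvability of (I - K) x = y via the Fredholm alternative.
(I - K) is invertible (det(I - K) = 1 ≠ 0), so for every y in C^3 the equation (I - K) x = y has a unique solution.

K has rank 1, so it is an outer product K = u v^T: every row of K is a multiple of one row vector. Reading off the entries, u = (1, 3, -2) and v = (-2, 2, 2) (row i of K equals u_i·v^T). A rank-one matrix u v^T satisfies K u = u (v·u) and kills the (2)-dimensional subspace v^⊥, so its characteristic polynomial is lambda^2 (lambda - v·u) with v·u = tr K = 0. Hence the eigenvalues of I - K are 1 (multiplicity 2) and 1 - (0) = 1, so det(I - K) = 1. (Direct check: I - K =
[[3, -2, -2],
 [6, -5, -6],
 [-4, 4, 5]]
has determinant 1.) The finite-dimensional Fredholm alternative says: either (I - K) is invertible, or ker(I - K) ≠ {0} and then range(I - K) = ker((I - K)^*)^⊥, with dim ker(I - K) = dim ker((I - K)^*). Since det(I - K) ≠ 0, 1 is not an eigenvalue of K and ker(I - K) = {0}, so we are in the first case: for every y there is a unique x = (I - K)^(-1) y. Explicitly, by the Sherman–Morrison formula, (I - u v^T)^(-1) = I + u v^T/(1 - v·u), i.e. (I - K)^(-1) = I + K.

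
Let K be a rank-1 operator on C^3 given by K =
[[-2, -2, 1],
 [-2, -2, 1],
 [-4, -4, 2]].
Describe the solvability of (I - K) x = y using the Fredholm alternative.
(I - K) is invertible (det(I - K) = 3 ≠ 0), so for every y in C^3 the equation (I - K) x = y has a unique solution.

K has rank 1, so it is an outer product K = u v^T: every row of K is a multiple of one row vector. Reading off the entries, u = (1, 1, 2) and v = (-2, -2, 1) (row i of K equals u_i·v^T). A rank-one matrix u v^T satisfies K u = u (v·u) and kills the (2)-dimensional subspace v^⊥, so its characteristic polynomial is lambda^2 (lambda - v·u) with v·u = tr K = -2. Hence the eigenvalues of I - K are 1 (multiplicity 2) and 1 - (-2) = 3, so det(I - K) = 3. (Direct check: I - K =
[[3, 2, -1],
 [2, 3, -1],
 [4, 4, -1]]
has determinant 3.) The finite-dimensional Fredholm alternative says: either (I - K) is invertible, or ker(I - K) ≠ {0} and then range(I - K) = ker((I - K)^*)^⊥, with dim ker(I - K) = dim ker((I - K)^*). Since det(I - K) ≠ 0, 1 is not an eigenvalue of K and ker(I - K) = {0}, so we are in the first case: for every y there is a unique x = (I - K)^(-1) y. Explicitly, by the Sherman–Morrison formula, (I - u v^T)^(-1) = I + u v^T/(1 - v·u), i.e. (I - K)^(-1) = I + K/(3).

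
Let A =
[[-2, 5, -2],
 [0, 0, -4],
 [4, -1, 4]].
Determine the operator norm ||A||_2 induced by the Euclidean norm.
||A||_2 ≈ 7.782 (= sqrt(largest eigenvalue of A^T A))

||A||_2 = sigma_max(A) = sqrt(lambda_max(A^T A)). Form the symmetric matrix M = A^T A =
[[20, -14, 20],
 [-14, 26, -14],
 [20, -14, 36]].
Its characteristic polynomial (trace, sum of principal 2x2 minors, determinant of M give the coefficients) is
  p(λ) = det(λ I - M) = λ^3 - 82λ^2 + 1384λ - 5184.
No integer candidate from the rational root theorem (±divisors of 5184) is a root, so the roots are irrational. The cubic discriminant is Δ = 706593024 > 0, so there are three distinct real roots. p(5) = -189 and p(6) = 384 have opposite signs, so a root lies in (5, 6); Newton's method refines it to λ ≈ 5.3055. p(16) = 64 and p(17) = -441 have opposite signs, so a root lies in (16, 17); Newton's method refines it to λ ≈ 16.1343. p(60) = -1344 and p(61) = 1099 have opposite signs, so a root lies in (60, 61); Newton's method refines it to λ ≈ 60.5602. Check (Vieta): the three roots sum to 82, matching tr M = 82.
So the eigenvalues of A^T A are ≈ 5.3055, 16.1343, 60.5602 (all ≥ 0, as they must be for A^T A). The largest is λ_max ≈ 60.5602, hence ||A||_2 = sqrt(λ_max) ≈ 7.782.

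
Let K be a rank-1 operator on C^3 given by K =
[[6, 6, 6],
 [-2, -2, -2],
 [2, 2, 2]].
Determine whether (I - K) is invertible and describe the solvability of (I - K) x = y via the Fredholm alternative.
(I - K) is invertible (det(I - K) = -5 ≠ 0), so for every y in C^3 the equation (I - K) x = y has a unique solution.

K has rank 1, so it is an outer product K = u v^T: every row of K is a multiple of one row vector. Reading off the entries, u = (3, -1, 1) and v = (2, 2, 2) (row i of K equals u_i·v^T). A rank-one matrix u v^T satisfies K u = u (v·u) and kills the (2)-dimensional subspace v^⊥, so its characteristic polynomial is lambda^2 (lambda - v·u) with v·u = tr K = 6. Hence the eigenvalues of I - K are 1 (multiplicity 2) and 1 - (6) = -5, so det(I - K) = -5. (Direct check: I - K =
[[-5, -6, -6],
 [2, 3, 2],
 [-2, -2, -1]]
has determinant -5.) The finite-dimensional Fredholm alternative says: either (I - K) is invertible, or ker(I - K) ≠ {0} and then range(I - K) = ker((I - K)^*)^⊥, with dim ker(I - K) = dim ker((I - K)^*). Since det(I - K) ≠ 0, 1 is not an eigenvalue of K and ker(I - K) = {0}, so we are in the first case: for every y there is a unique x = (I - K)^(-1) y. Explicitly, by the Sherman–Morrison formula, (I - u v^T)^(-1) = I + u v^T/(1 - v·u), i.e. (I - K)^(-1) = I + K/(-5).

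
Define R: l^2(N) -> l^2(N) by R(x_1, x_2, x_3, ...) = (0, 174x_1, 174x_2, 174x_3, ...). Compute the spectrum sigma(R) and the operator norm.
sigma(R) = closed disk {z in C : |z| ≤ 174}; ||R|| = 174

Note R = 174·U where U is the unit right shift (U x)_k = x_{k-1} (with x_0 := 0); so ||R|| = 174||U|| and sigma(R) = 174·sigma(U). ||R x||^2 = sum_{k≥1} |174x_k|^2 = 30276||x||^2, so ||R|| = 174 and sigma(R) ⊂ {|z| ≤ 174}. For any |lambda| < 174, the equation (R - lambda I) x = 0 forces x_1 = 0, then 174x_k = lambda x_{k+1} ⇒ x = 0, so R has no eigenvalues. But (R - lambda I) is not surjective for |lambda| < 174: solving (R - lambda I) x = e_1 would require x_n proportional to (lambda/174)^(-n), which is not in l^2. So every |lambda| < 174 lies in the residual spectrum. The boundary |lambda| = 174 is in the approximate point spectrum (the spectrum is closed). Hence sigma(R) is the closed disk of radius 174.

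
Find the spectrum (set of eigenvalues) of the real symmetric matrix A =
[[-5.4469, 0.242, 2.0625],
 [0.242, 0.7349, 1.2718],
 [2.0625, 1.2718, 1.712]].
sigma(A) ≈ {-6, 0, 3}

A is real symmetric, so its spectrum consists of real eigenvalues. Expanding the characteristic polynomial of the displayed matrix gives
  det(λ I - A) = p(λ) = λ^3 + (3)λ^2 + (-18)λ + (0).
Solving p(λ) = 0 yields eigenvalues ≈ -6, 0, 3. (A is shown rounded to 4 decimals, so these recover the underlying integer eigenvalues to within that precision.)
Verification: the trace of A = -3 equals the sum of eigenvalues -3, and det(A) ≈ 0.0003 matches the eigenvalue product 0.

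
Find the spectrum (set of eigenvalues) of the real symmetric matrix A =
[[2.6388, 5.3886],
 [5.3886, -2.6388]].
sigma(A) ≈ {-6, 6}

A is real symmetric, so its spectrum consists of real eigenvalues. Expanding the characteristic polynomial of the displayed matrix gives
  det(λ I - A) = p(λ) = λ^2 + (0)λ + (-36).
Solving p(λ) = 0 yields eigenvalues ≈ -6, 6. (A is shown rounded to 4 decimals, so these recover the underlying integer eigenvalues to within that precision.)
Verification: the trace of A = 0 equals the sum of eigenvalues 0, and det(A) ≈ -36.0003 matches the eigenvalue product -36.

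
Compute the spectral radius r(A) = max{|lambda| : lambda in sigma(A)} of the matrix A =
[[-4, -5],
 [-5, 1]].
r(A) = (3 + sqrt(125))/2 ≈ 7.0902

The eigenvalues of A are the roots of its characteristic polynomial. With M = A (coefficients from the trace and determinant):
  p(λ) = det(λ I - M) = λ^2 + 3λ - 29.
For λ^2 + 3λ - 29 the discriminant is 125. It is nonnegative but not a perfect square, so the roots are real and irrational: λ = (-3 ± sqrt(125))/2 ≈ 4.0902, -7.0902.
Thus the eigenvalues (to 4 decimals) are 4.0902 (modulus 4.0902); -7.0902 (modulus 7.0902). The spectral radius is the largest modulus: r(A) = (3 + sqrt(125))/2 ≈ 7.0902. (Cross-check: r(A) ≤ ||A||_2 ≈ 7.0902; equality holds whenever A is normal, though it can also hold for some non-normal A.)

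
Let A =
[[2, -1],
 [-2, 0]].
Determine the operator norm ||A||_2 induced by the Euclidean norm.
||A||_2 = sqrt((9 + sqrt(65))/2) ≈ 2.9208 (= sqrt(largest eigenvalue of A^T A))

||A||_2 = sigma_max(A) = sqrt(lambda_max(A^T A)). Form the symmetric matrix M = A^T A =
[[8, -2],
 [-2, 1]].
Its characteristic polynomial (trace, determinant of M give the coefficients) is
  p(λ) = det(λ I - M) = λ^2 - 9λ + 4.
For λ^2 - 9λ + 4 the discriminant is 65. It is nonnegative but not a perfect square, so the roots are real and irrational: λ = (9 ± sqrt(65))/2 ≈ 8.5311, 0.4689.
So the eigenvalues of A^T A are ≈ 0.4689, 8.5311 (all ≥ 0, as they must be for A^T A). The largest is λ_max = (9 + sqrt(65))/2 ≈ 8.5311, hence ||A||_2 = sqrt(λ_max) = sqrt((9 + sqrt(65))/2) ≈ 2.9208.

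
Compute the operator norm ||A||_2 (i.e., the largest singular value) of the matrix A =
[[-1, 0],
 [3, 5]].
||A||_2 = sqrt((35 + sqrt(1125))/2) ≈ 5.8541 (= sqrt(largest eigenvalue of A^T A))

||A||_2 = sigma_max(A) = sqrt(lambda_max(A^T A)). Form the symmetric matrix M = A^T A =
[[10, 15],
 [15, 25]].
Its characteristic polynomial (trace, determinant of M give the coefficients) is
  p(λ) = det(λ I - M) = λ^2 - 35λ + 25.
For λ^2 - 35λ + 25 the discriminant is 1125. It is nonnegative but not a perfect square, so the roots are real and irrational: λ = (35 ± sqrt(1125))/2 ≈ 34.2705, 0.7295.
So the eigenvalues of A^T A are ≈ 0.7295, 34.2705 (all ≥ 0, as they must be for A^T A). The largest is λ_max = (35 + sqrt(1125))/2 ≈ 34.2705, hence ||A||_2 = sqrt(λ_max) = sqrt((35 + sqrt(1125))/2) ≈ 5.8541.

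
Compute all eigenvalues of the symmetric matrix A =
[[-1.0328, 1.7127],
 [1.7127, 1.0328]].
sigma(A) ≈ {-2, 2}

A is real symmetric, so its spectrum consists of real eigenvalues. Expanding the characteristic polynomial of the displayed matrix gives
  det(λ I - A) = p(λ) = λ^2 + (0)λ + (-4).
Solving p(λ) = 0 yields eigenvalues ≈ -2, 2. (A is shown rounded to 4 decimals, so these recover the underlying integer eigenvalues to within that precision.)
Verification: the trace of A = 0 equals the sum of eigenvalues 0, and det(A) ≈ -4.0000 matches the eigenvalue product -4.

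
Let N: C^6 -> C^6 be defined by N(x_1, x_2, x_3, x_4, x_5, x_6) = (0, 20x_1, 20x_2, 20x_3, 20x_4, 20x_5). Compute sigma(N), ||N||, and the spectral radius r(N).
sigma(N) = {0}; ||N|| = 20; r(N) = 0. (N is nilpotent with N^6 = 0.)

On C^6, N is a strictly lower-triangular matrix with 20 on the subdiagonal and zeros elsewhere, so its characteristic polynomial is lambda^6 and every eigenvalue is 0: sigma(N) = {0}. For the operator norm, N e_i = 20e_{i+1} for i = 1, ..., 5 and N e_6 = 0, so the singular values of N are 20 (with multiplicity 5) and 0; hence ||N|| = 20. The spectral radius r(N) = max|lambda| = 0. Note ||N|| > r(N) — characteristic of non-normal nilpotent operators. Indeed N^6 = 0.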